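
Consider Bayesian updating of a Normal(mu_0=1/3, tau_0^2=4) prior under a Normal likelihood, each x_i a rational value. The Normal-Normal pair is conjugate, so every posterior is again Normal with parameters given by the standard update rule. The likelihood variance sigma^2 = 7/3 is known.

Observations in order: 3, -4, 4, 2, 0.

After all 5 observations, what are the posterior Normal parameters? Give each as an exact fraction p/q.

obs 1: x=3 → posterior Normal(115/57, 28/19)
obs 2: x=-4 → posterior Normal(-29/93, 28/31)
obs 3: x=4 → posterior Normal(115/129, 28/43)
obs 4: x=2 → posterior Normal(17/15, 28/55)
obs 5: x=0 → posterior Normal(187/201, 28/67)

mu_0=187/201, tau_0^2=28/67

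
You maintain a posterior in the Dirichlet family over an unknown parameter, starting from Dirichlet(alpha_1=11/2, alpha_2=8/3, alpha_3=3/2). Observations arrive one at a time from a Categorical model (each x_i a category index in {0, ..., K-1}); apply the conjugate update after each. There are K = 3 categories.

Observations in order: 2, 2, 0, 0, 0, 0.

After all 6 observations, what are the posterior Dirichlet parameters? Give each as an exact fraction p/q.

alpha_1=19/2, alpha_2=8/3, alpha_3=7/2

obs 1: x=2 → posterior Dirichlet(11/2, 8/3, 5/2)
obs 2: x=2 → posterior Dirichlet(11/2, 8/3, 7/2)
obs 3: x=0 → posterior Dirichlet(13/2, 8/3, 7/2)
obs 4: x=0 → posterior Dirichlet(15/2, 8/3, 7/2)
obs 5: x=0 → posterior Dirichlet(17/2, 8/3, 7/2)
obs 6: x=0 → posterior Dirichlet(19/2, 8/3, 7/2)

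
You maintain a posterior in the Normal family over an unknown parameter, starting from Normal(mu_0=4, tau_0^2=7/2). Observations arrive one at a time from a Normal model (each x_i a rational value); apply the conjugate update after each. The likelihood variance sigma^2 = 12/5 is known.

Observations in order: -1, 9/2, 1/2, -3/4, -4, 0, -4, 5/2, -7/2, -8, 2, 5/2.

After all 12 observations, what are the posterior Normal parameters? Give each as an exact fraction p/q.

mu_0=-911/1776, tau_0^2=7/37

obs 1: x=-1 → posterior Normal(61/59, 84/59)
obs 2: x=9/2 → posterior Normal(437/188, 42/47)
obs 3: x=1/2 → posterior Normal(236/129, 28/43)
obs 4: x=-3/4 → posterior Normal(839/656, 21/41)
obs 5: x=-4 → posterior Normal(279/796, 84/199)
obs 6: x=0 → posterior Normal(31/104, 14/39)
obs 7: x=-4 → posterior Normal(-281/1076, 84/269)
obs 8: x=5/2 → posterior Normal(69/1216, 21/76)
obs 9: x=-7/2 → posterior Normal(-421/1356, 28/113)
obs 10: x=-8 → posterior Normal(-1541/1496, 42/187)
obs 11: x=2 → posterior Normal(-1261/1636, 84/409)
obs 12: x=5/2 → posterior Normal(-911/1776, 7/37)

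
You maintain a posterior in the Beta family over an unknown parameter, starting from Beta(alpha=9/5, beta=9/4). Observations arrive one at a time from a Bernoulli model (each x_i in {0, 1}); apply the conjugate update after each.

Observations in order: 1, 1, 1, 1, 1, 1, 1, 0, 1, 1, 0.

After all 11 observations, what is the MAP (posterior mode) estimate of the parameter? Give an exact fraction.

obs 1: x=1 → posterior Beta(14/5, 9/4)
obs 2: x=1 → posterior Beta(19/5, 9/4)
obs 3: x=1 → posterior Beta(24/5, 9/4)
obs 4: x=1 → posterior Beta(29/5, 9/4)
obs 5: x=1 → posterior Beta(34/5, 9/4)
obs 6: x=1 → posterior Beta(39/5, 9/4)
obs 7: x=1 → posterior Beta(44/5, 9/4)
obs 8: x=0 → posterior Beta(44/5, 13/4)
obs 9: x=1 → posterior Beta(49/5, 13/4)
obs 10: x=1 → posterior Beta(54/5, 13/4)
obs 11: x=0 → posterior Beta(54/5, 17/4)

196/261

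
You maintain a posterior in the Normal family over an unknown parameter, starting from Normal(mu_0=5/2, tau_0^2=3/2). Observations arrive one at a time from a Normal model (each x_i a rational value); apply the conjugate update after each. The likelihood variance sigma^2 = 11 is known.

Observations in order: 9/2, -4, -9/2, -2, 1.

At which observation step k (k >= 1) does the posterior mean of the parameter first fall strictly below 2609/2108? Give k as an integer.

k = 4

obs 1: x=9/2 → posterior Normal(137/50, 33/25)
obs 2: x=-4 → posterior Normal(113/56, 33/28)
obs 3: x=-9/2 → posterior Normal(43/31, 33/31)
obs 4: x=-2 → posterior Normal(37/34, 33/34)
obs 5: x=1 → posterior Normal(40/37, 33/37)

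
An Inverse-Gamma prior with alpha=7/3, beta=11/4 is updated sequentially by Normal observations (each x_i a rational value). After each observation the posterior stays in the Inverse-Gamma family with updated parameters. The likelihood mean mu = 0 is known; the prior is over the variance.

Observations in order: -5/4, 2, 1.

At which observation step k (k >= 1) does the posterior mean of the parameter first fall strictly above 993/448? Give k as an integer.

obs 1: x=-5/4 → posterior Inverse-Gamma(17/6, 113/32)
obs 2: x=2 → posterior Inverse-Gamma(10/3, 177/32)
obs 3: x=1 → posterior Inverse-Gamma(23/6, 193/32)

k = 2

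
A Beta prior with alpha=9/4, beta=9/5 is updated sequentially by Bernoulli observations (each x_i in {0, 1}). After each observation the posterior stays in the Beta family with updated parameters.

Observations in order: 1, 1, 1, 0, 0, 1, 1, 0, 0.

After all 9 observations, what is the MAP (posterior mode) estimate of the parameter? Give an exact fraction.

125/221

obs 1: x=1 → posterior Beta(13/4, 9/5)
obs 2: x=1 → posterior Beta(17/4, 9/5)
obs 3: x=1 → posterior Beta(21/4, 9/5)
obs 4: x=0 → posterior Beta(21/4, 14/5)
obs 5: x=0 → posterior Beta(21/4, 19/5)
obs 6: x=1 → posterior Beta(25/4, 19/5)
obs 7: x=1 → posterior Beta(29/4, 19/5)
obs 8: x=0 → posterior Beta(29/4, 24/5)
obs 9: x=0 → posterior Beta(29/4, 29/5)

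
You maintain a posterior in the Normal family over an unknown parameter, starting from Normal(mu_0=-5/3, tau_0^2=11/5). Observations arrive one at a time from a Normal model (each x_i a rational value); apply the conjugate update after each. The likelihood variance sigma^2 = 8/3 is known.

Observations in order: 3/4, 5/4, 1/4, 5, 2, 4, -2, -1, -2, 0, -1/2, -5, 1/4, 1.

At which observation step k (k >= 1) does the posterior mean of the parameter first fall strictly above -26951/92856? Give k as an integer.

obs 1: x=3/4 → posterior Normal(-503/876, 88/73)
obs 2: x=5/4 → posterior Normal(-1/159, 44/53)
obs 3: x=1/4 → posterior Normal(91/1668, 88/139)
obs 4: x=5 → posterior Normal(2071/2064, 22/43)
obs 5: x=2 → posterior Normal(2863/2460, 88/205)
obs 6: x=4 → posterior Normal(4447/2856, 44/119)
obs 7: x=-2 → posterior Normal(3655/3252, 88/271)
obs 8: x=-1 → posterior Normal(3259/3648, 11/38)
obs 9: x=-2 → posterior Normal(2467/4044, 88/337)
obs 10: x=0 → posterior Normal(2467/4440, 44/185)
obs 11: x=-1/2 → posterior Normal(2269/4836, 88/403)
obs 12: x=-5 → posterior Normal(289/5232, 22/109)
obs 13: x=1/4 → posterior Normal(97/1407, 88/469)
obs 14: x=1 → posterior Normal(98/753, 44/251)

k = 2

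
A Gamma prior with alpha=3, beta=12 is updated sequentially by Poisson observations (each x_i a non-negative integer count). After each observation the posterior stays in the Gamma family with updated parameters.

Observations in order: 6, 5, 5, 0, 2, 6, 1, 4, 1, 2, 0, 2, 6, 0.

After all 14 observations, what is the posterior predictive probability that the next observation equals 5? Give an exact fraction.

obs 1: x=6 → posterior Gamma(9, 13)
obs 2: x=5 → posterior Gamma(14, 14)
obs 3: x=5 → posterior Gamma(19, 15)
obs 4: x=0 → posterior Gamma(19, 16)
obs 5: x=2 → posterior Gamma(21, 17)
obs 6: x=6 → posterior Gamma(27, 18)
obs 7: x=1 → posterior Gamma(28, 19)
obs 8: x=4 → posterior Gamma(32, 20)
obs 9: x=1 → posterior Gamma(33, 21)
obs 10: x=2 → posterior Gamma(35, 22)
obs 11: x=0 → posterior Gamma(35, 23)
obs 12: x=2 → posterior Gamma(37, 24)
obs 13: x=6 → posterior Gamma(43, 25)
obs 14: x=0 → posterior Gamma(43, 26)

3568952742969123268664760491615970961117569895689133938684133900288/169176262018805200239918053247232118969580750063887962421209147371627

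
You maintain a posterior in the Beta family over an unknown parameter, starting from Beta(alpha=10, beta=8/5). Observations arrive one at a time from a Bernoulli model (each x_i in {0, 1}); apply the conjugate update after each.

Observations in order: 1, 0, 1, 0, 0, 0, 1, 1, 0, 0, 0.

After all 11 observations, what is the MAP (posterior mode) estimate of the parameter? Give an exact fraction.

65/103

obs 1: x=1 → posterior Beta(11, 8/5)
obs 2: x=0 → posterior Beta(11, 13/5)
obs 3: x=1 → posterior Beta(12, 13/5)
obs 4: x=0 → posterior Beta(12, 18/5)
obs 5: x=0 → posterior Beta(12, 23/5)
obs 6: x=0 → posterior Beta(12, 28/5)
obs 7: x=1 → posterior Beta(13, 28/5)
obs 8: x=1 → posterior Beta(14, 28/5)
obs 9: x=0 → posterior Beta(14, 33/5)
obs 10: x=0 → posterior Beta(14, 38/5)
obs 11: x=0 → posterior Beta(14, 43/5)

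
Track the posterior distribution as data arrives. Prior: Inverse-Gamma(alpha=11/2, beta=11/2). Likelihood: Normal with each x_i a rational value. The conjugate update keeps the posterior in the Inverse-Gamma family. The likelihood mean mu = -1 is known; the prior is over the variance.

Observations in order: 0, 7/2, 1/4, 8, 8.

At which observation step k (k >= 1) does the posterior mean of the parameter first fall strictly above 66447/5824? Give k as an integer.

k = 5

obs 1: x=0 → posterior Inverse-Gamma(6, 6)
obs 2: x=7/2 → posterior Inverse-Gamma(13/2, 129/8)
obs 3: x=1/4 → posterior Inverse-Gamma(7, 541/32)
obs 4: x=8 → posterior Inverse-Gamma(15/2, 1837/32)
obs 5: x=8 → posterior Inverse-Gamma(8, 3133/32)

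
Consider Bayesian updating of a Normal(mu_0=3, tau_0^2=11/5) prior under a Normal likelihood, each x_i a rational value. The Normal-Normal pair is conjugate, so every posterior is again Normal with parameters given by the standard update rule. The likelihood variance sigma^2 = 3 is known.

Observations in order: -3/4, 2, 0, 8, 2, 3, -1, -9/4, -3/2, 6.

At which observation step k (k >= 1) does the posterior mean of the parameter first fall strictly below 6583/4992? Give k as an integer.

k = 3

obs 1: x=-3/4 → posterior Normal(147/104, 33/26)
obs 2: x=2 → posterior Normal(235/148, 33/37)
obs 3: x=0 → posterior Normal(235/192, 11/16)
obs 4: x=8 → posterior Normal(587/236, 33/59)
obs 5: x=2 → posterior Normal(135/56, 33/70)
obs 6: x=3 → posterior Normal(269/108, 11/27)
obs 7: x=-1 → posterior Normal(763/368, 33/92)
obs 8: x=-9/4 → posterior Normal(166/103, 33/103)
obs 9: x=-3/2 → posterior Normal(299/228, 11/38)
obs 10: x=6 → posterior Normal(431/250, 33/125)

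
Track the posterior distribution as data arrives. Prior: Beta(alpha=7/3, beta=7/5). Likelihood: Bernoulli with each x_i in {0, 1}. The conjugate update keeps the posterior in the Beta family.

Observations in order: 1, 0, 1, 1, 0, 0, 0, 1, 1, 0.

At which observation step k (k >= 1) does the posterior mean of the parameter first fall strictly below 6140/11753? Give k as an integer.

k = 7

obs 1: x=1 → posterior Beta(10/3, 7/5)
obs 2: x=0 → posterior Beta(10/3, 12/5)
obs 3: x=1 → posterior Beta(13/3, 12/5)
obs 4: x=1 → posterior Beta(16/3, 12/5)
obs 5: x=0 → posterior Beta(16/3, 17/5)
obs 6: x=0 → posterior Beta(16/3, 22/5)
obs 7: x=0 → posterior Beta(16/3, 27/5)
obs 8: x=1 → posterior Beta(19/3, 27/5)
obs 9: x=1 → posterior Beta(22/3, 27/5)
obs 10: x=0 → posterior Beta(22/3, 32/5)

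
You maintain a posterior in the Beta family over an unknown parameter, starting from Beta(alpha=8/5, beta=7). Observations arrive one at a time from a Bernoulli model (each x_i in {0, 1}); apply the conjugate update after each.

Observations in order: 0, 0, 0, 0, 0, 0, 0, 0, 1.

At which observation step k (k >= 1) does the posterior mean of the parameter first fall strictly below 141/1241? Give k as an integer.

obs 1: x=0 → posterior Beta(8/5, 8)
obs 2: x=0 → posterior Beta(8/5, 9)
obs 3: x=0 → posterior Beta(8/5, 10)
obs 4: x=0 → posterior Beta(8/5, 11)
obs 5: x=0 → posterior Beta(8/5, 12)
obs 6: x=0 → posterior Beta(8/5, 13)
obs 7: x=0 → posterior Beta(8/5, 14)
obs 8: x=0 → posterior Beta(8/5, 15)
obs 9: x=1 → posterior Beta(13/5, 15)

k = 6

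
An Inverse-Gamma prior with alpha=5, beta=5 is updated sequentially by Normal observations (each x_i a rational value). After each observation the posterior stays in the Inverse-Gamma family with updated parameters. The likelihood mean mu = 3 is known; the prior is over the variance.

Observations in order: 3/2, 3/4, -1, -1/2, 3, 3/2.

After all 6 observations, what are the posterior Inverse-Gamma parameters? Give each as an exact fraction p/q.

obs 1: x=3/2 → posterior Inverse-Gamma(11/2, 49/8)
obs 2: x=3/4 → posterior Inverse-Gamma(6, 277/32)
obs 3: x=-1 → posterior Inverse-Gamma(13/2, 533/32)
obs 4: x=-1/2 → posterior Inverse-Gamma(7, 729/32)
obs 5: x=3 → posterior Inverse-Gamma(15/2, 729/32)
obs 6: x=3/2 → posterior Inverse-Gamma(8, 765/32)

alpha=8, beta=765/32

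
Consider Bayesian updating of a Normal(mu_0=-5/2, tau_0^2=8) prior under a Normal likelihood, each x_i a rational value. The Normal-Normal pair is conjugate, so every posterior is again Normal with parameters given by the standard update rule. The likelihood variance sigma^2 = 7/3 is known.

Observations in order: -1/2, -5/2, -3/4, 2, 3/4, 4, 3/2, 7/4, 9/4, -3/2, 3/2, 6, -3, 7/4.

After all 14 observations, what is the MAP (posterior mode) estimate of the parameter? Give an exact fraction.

601/686

obs 1: x=-1/2 → posterior Normal(-59/62, 56/31)
obs 2: x=-5/2 → posterior Normal(-179/110, 56/55)
obs 3: x=-3/4 → posterior Normal(-215/158, 56/79)
obs 4: x=2 → posterior Normal(-119/206, 56/103)
obs 5: x=3/4 → posterior Normal(-83/254, 56/127)
obs 6: x=4 → posterior Normal(109/302, 56/151)
obs 7: x=3/2 → posterior Normal(181/350, 8/25)
obs 8: x=7/4 → posterior Normal(265/398, 56/199)
obs 9: x=9/4 → posterior Normal(373/446, 56/223)
obs 10: x=-3/2 → posterior Normal(301/494, 56/247)
obs 11: x=3/2 → posterior Normal(373/542, 56/271)
obs 12: x=6 → posterior Normal(661/590, 56/295)
obs 13: x=-3 → posterior Normal(47/58, 56/319)
obs 14: x=7/4 → posterior Normal(601/686, 8/49)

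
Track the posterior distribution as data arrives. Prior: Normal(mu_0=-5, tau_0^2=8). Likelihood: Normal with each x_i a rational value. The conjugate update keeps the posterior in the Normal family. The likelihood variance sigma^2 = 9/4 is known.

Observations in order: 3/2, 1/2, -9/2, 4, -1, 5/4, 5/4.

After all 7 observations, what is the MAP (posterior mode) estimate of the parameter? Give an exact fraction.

obs 1: x=3/2 → posterior Normal(3/41, 72/41)
obs 2: x=1/2 → posterior Normal(19/73, 72/73)
obs 3: x=-9/2 → posterior Normal(-25/21, 24/35)
obs 4: x=4 → posterior Normal(3/137, 72/137)
obs 5: x=-1 → posterior Normal(-29/169, 72/169)
obs 6: x=5/4 → posterior Normal(11/201, 24/67)
obs 7: x=5/4 → posterior Normal(51/233, 72/233)

51/233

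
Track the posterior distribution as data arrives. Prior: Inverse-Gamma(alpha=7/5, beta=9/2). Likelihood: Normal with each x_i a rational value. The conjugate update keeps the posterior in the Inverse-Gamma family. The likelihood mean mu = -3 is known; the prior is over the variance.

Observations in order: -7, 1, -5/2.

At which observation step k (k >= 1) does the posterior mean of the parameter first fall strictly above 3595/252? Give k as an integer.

obs 1: x=-7 → posterior Inverse-Gamma(19/10, 25/2)
obs 2: x=1 → posterior Inverse-Gamma(12/5, 41/2)
obs 3: x=-5/2 → posterior Inverse-Gamma(29/10, 165/8)

k = 2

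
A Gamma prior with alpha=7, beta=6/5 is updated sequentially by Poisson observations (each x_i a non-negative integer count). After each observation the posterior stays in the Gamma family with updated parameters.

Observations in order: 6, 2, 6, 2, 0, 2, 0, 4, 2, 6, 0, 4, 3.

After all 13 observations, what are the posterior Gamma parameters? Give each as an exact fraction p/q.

alpha=44, beta=71/5

obs 1: x=6 → posterior Gamma(13, 11/5)
obs 2: x=2 → posterior Gamma(15, 16/5)
obs 3: x=6 → posterior Gamma(21, 21/5)
obs 4: x=2 → posterior Gamma(23, 26/5)
obs 5: x=0 → posterior Gamma(23, 31/5)
obs 6: x=2 → posterior Gamma(25, 36/5)
obs 7: x=0 → posterior Gamma(25, 41/5)
obs 8: x=4 → posterior Gamma(29, 46/5)
obs 9: x=2 → posterior Gamma(31, 51/5)
obs 10: x=6 → posterior Gamma(37, 56/5)
obs 11: x=0 → posterior Gamma(37, 61/5)
obs 12: x=4 → posterior Gamma(41, 66/5)
obs 13: x=3 → posterior Gamma(44, 71/5)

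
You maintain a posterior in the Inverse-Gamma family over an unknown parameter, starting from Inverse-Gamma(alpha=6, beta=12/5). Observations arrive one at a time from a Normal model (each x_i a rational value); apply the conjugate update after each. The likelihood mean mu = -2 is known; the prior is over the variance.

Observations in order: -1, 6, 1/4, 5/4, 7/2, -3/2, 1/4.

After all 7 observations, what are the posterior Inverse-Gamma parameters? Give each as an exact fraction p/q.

obs 1: x=-1 → posterior Inverse-Gamma(13/2, 29/10)
obs 2: x=6 → posterior Inverse-Gamma(7, 349/10)
obs 3: x=1/4 → posterior Inverse-Gamma(15/2, 5989/160)
obs 4: x=5/4 → posterior Inverse-Gamma(8, 3417/80)
obs 5: x=7/2 → posterior Inverse-Gamma(17/2, 4627/80)
obs 6: x=-3/2 → posterior Inverse-Gamma(9, 4637/80)
obs 7: x=1/4 → posterior Inverse-Gamma(19/2, 9679/160)

alpha=19/2, beta=9679/160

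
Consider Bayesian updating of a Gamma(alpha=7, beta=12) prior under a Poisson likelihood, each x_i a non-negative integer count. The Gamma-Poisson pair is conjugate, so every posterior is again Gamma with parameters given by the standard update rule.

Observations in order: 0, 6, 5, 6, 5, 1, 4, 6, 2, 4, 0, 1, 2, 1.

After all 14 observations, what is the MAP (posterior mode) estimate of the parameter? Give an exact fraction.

49/26

obs 1: x=0 → posterior Gamma(7, 13)
obs 2: x=6 → posterior Gamma(13, 14)
obs 3: x=5 → posterior Gamma(18, 15)
obs 4: x=6 → posterior Gamma(24, 16)
obs 5: x=5 → posterior Gamma(29, 17)
obs 6: x=1 → posterior Gamma(30, 18)
obs 7: x=4 → posterior Gamma(34, 19)
obs 8: x=6 → posterior Gamma(40, 20)
obs 9: x=2 → posterior Gamma(42, 21)
obs 10: x=4 → posterior Gamma(46, 22)
obs 11: x=0 → posterior Gamma(46, 23)
obs 12: x=1 → posterior Gamma(47, 24)
obs 13: x=2 → posterior Gamma(49, 25)
obs 14: x=1 → posterior Gamma(50, 26)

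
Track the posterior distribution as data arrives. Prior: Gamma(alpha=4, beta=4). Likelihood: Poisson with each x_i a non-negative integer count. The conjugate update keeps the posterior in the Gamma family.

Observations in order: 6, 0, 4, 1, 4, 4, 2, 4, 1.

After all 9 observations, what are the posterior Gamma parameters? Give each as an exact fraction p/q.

alpha=30, beta=13

obs 1: x=6 → posterior Gamma(10, 5)
obs 2: x=0 → posterior Gamma(10, 6)
obs 3: x=4 → posterior Gamma(14, 7)
obs 4: x=1 → posterior Gamma(15, 8)
obs 5: x=4 → posterior Gamma(19, 9)
obs 6: x=4 → posterior Gamma(23, 10)
obs 7: x=2 → posterior Gamma(25, 11)
obs 8: x=4 → posterior Gamma(29, 12)
obs 9: x=1 → posterior Gamma(30, 13)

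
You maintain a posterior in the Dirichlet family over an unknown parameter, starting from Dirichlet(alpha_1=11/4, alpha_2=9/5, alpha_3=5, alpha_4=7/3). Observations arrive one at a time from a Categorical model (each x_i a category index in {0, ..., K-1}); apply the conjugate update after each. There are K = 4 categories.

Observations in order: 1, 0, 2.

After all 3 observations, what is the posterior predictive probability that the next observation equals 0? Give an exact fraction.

obs 1: x=1 → posterior Dirichlet(11/4, 14/5, 5, 7/3)
obs 2: x=0 → posterior Dirichlet(15/4, 14/5, 5, 7/3)
obs 3: x=2 → posterior Dirichlet(15/4, 14/5, 6, 7/3)

225/893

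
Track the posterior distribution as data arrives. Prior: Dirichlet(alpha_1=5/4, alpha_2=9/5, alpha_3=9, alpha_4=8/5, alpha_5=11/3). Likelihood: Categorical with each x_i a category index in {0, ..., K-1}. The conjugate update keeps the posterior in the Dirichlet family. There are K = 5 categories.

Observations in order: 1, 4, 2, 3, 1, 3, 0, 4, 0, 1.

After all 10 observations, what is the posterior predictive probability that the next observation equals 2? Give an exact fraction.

600/1639

obs 1: x=1 → posterior Dirichlet(5/4, 14/5, 9, 8/5, 11/3)
obs 2: x=4 → posterior Dirichlet(5/4, 14/5, 9, 8/5, 14/3)
obs 3: x=2 → posterior Dirichlet(5/4, 14/5, 10, 8/5, 14/3)
obs 4: x=3 → posterior Dirichlet(5/4, 14/5, 10, 13/5, 14/3)
obs 5: x=1 → posterior Dirichlet(5/4, 19/5, 10, 13/5, 14/3)
obs 6: x=3 → posterior Dirichlet(5/4, 19/5, 10, 18/5, 14/3)
obs 7: x=0 → posterior Dirichlet(9/4, 19/5, 10, 18/5, 14/3)
obs 8: x=4 → posterior Dirichlet(9/4, 19/5, 10, 18/5, 17/3)
obs 9: x=0 → posterior Dirichlet(13/4, 19/5, 10, 18/5, 17/3)
obs 10: x=1 → posterior Dirichlet(13/4, 24/5, 10, 18/5, 17/3)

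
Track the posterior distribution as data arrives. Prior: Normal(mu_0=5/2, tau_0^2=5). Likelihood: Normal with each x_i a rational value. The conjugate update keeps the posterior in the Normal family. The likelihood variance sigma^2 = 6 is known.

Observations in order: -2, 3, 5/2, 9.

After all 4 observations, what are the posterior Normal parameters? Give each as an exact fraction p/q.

obs 1: x=-2 → posterior Normal(5/11, 30/11)
obs 2: x=3 → posterior Normal(5/4, 15/8)
obs 3: x=5/2 → posterior Normal(65/42, 10/7)
obs 4: x=9 → posterior Normal(155/52, 15/13)

mu_0=155/52, tau_0^2=15/13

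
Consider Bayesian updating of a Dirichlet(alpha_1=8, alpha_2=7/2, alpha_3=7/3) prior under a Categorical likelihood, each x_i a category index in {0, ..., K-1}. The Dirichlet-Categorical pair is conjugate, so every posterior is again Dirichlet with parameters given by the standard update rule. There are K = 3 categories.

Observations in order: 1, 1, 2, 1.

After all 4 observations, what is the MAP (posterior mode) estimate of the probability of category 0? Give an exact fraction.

42/89

obs 1: x=1 → posterior Dirichlet(8, 9/2, 7/3)
obs 2: x=1 → posterior Dirichlet(8, 11/2, 7/3)
obs 3: x=2 → posterior Dirichlet(8, 11/2, 10/3)
obs 4: x=1 → posterior Dirichlet(8, 13/2, 10/3)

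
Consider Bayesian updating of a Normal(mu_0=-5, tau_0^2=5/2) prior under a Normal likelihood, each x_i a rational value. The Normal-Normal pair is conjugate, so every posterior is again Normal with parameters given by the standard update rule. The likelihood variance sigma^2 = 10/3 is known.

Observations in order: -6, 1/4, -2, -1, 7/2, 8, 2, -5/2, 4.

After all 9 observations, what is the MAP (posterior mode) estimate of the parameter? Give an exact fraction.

obs 1: x=-6 → posterior Normal(-38/7, 10/7)
obs 2: x=1/4 → posterior Normal(-149/40, 1)
obs 3: x=-2 → posterior Normal(-173/52, 10/13)
obs 4: x=-1 → posterior Normal(-185/64, 5/8)
obs 5: x=7/2 → posterior Normal(-143/76, 10/19)
obs 6: x=8 → posterior Normal(-47/88, 5/11)
obs 7: x=2 → posterior Normal(-23/100, 2/5)
obs 8: x=-5/2 → posterior Normal(-53/112, 5/14)
obs 9: x=4 → posterior Normal(-5/124, 10/31)

-5/124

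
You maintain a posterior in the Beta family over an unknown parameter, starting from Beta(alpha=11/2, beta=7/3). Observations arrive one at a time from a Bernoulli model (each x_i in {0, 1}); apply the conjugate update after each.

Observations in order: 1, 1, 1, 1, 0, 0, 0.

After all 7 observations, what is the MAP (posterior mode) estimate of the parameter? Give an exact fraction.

51/77

obs 1: x=1 → posterior Beta(13/2, 7/3)
obs 2: x=1 → posterior Beta(15/2, 7/3)
obs 3: x=1 → posterior Beta(17/2, 7/3)
obs 4: x=1 → posterior Beta(19/2, 7/3)
obs 5: x=0 → posterior Beta(19/2, 10/3)
obs 6: x=0 → posterior Beta(19/2, 13/3)
obs 7: x=0 → posterior Beta(19/2, 16/3)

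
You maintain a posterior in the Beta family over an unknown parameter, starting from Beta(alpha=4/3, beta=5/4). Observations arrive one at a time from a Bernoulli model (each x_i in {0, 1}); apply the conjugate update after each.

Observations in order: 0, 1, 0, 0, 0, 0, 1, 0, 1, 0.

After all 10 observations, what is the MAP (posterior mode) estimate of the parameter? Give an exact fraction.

40/127

obs 1: x=0 → posterior Beta(4/3, 9/4)
obs 2: x=1 → posterior Beta(7/3, 9/4)
obs 3: x=0 → posterior Beta(7/3, 13/4)
obs 4: x=0 → posterior Beta(7/3, 17/4)
obs 5: x=0 → posterior Beta(7/3, 21/4)
obs 6: x=0 → posterior Beta(7/3, 25/4)
obs 7: x=1 → posterior Beta(10/3, 25/4)
obs 8: x=0 → posterior Beta(10/3, 29/4)
obs 9: x=1 → posterior Beta(13/3, 29/4)
obs 10: x=0 → posterior Beta(13/3, 33/4)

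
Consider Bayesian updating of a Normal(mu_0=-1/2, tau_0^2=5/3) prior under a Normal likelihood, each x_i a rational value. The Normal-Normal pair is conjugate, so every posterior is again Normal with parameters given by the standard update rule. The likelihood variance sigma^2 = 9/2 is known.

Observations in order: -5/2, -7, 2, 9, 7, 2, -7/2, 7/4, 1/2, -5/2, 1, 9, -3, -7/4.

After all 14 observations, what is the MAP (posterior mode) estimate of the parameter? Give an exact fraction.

213/334

obs 1: x=-5/2 → posterior Normal(-77/74, 45/37)
obs 2: x=-7 → posterior Normal(-217/94, 45/47)
obs 3: x=2 → posterior Normal(-59/38, 15/19)
obs 4: x=9 → posterior Normal(3/134, 45/67)
obs 5: x=7 → posterior Normal(13/14, 45/77)
obs 6: x=2 → posterior Normal(61/58, 15/29)
obs 7: x=-7/2 → posterior Normal(113/194, 45/97)
obs 8: x=7/4 → posterior Normal(74/107, 45/107)
obs 9: x=1/2 → posterior Normal(79/117, 5/13)
obs 10: x=-5/2 → posterior Normal(54/127, 45/127)
obs 11: x=1 → posterior Normal(64/137, 45/137)
obs 12: x=9 → posterior Normal(22/21, 15/49)
obs 13: x=-3 → posterior Normal(124/157, 45/157)
obs 14: x=-7/4 → posterior Normal(213/334, 45/167)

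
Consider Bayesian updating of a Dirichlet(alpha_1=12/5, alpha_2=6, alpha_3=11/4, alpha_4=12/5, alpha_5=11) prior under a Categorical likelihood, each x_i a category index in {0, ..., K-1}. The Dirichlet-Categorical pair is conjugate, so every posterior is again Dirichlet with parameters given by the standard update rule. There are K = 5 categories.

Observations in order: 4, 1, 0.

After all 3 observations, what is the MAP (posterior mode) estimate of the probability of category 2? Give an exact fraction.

35/451

obs 1: x=4 → posterior Dirichlet(12/5, 6, 11/4, 12/5, 12)
obs 2: x=1 → posterior Dirichlet(12/5, 7, 11/4, 12/5, 12)
obs 3: x=0 → posterior Dirichlet(17/5, 7, 11/4, 12/5, 12)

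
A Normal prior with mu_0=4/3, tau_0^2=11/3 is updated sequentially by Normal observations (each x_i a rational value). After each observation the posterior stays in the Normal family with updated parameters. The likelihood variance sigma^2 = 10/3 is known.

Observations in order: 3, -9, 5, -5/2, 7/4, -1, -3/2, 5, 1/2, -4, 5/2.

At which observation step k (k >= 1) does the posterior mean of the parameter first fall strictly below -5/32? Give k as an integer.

obs 1: x=3 → posterior Normal(139/63, 110/63)
obs 2: x=-9 → posterior Normal(-79/48, 55/48)
obs 3: x=5 → posterior Normal(7/129, 110/129)
obs 4: x=-5/2 → posterior Normal(-151/324, 55/81)
obs 5: x=7/4 → posterior Normal(-71/780, 22/39)
obs 6: x=-1 → posterior Normal(-203/912, 55/114)
obs 7: x=-3/2 → posterior Normal(-401/1044, 110/261)
obs 8: x=5 → posterior Normal(37/168, 55/147)
obs 9: x=1/2 → posterior Normal(325/1308, 110/327)
obs 10: x=-4 → posterior Normal(-203/1440, 11/36)
obs 11: x=5/2 → posterior Normal(127/1572, 110/393)

k = 2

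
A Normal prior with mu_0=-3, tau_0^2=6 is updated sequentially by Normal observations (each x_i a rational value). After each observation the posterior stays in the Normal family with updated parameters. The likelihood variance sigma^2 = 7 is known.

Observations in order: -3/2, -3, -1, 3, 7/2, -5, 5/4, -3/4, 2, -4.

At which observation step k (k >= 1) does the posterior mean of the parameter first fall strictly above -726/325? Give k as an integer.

k = 3

obs 1: x=-3/2 → posterior Normal(-30/13, 42/13)
obs 2: x=-3 → posterior Normal(-48/19, 42/19)
obs 3: x=-1 → posterior Normal(-54/25, 42/25)
obs 4: x=3 → posterior Normal(-36/31, 42/31)
obs 5: x=7/2 → posterior Normal(-15/37, 42/37)
obs 6: x=-5 → posterior Normal(-45/43, 42/43)
obs 7: x=5/4 → posterior Normal(-75/98, 6/7)
obs 8: x=-3/4 → posterior Normal(-42/55, 42/55)
obs 9: x=2 → posterior Normal(-30/61, 42/61)
obs 10: x=-4 → posterior Normal(-54/67, 42/67)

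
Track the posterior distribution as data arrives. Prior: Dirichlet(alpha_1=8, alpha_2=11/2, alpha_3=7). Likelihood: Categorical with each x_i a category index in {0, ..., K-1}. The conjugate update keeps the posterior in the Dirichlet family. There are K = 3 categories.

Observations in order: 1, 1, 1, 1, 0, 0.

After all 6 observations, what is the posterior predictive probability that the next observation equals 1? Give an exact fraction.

19/53

obs 1: x=1 → posterior Dirichlet(8, 13/2, 7)
obs 2: x=1 → posterior Dirichlet(8, 15/2, 7)
obs 3: x=1 → posterior Dirichlet(8, 17/2, 7)
obs 4: x=1 → posterior Dirichlet(8, 19/2, 7)
obs 5: x=0 → posterior Dirichlet(9, 19/2, 7)
obs 6: x=0 → posterior Dirichlet(10, 19/2, 7)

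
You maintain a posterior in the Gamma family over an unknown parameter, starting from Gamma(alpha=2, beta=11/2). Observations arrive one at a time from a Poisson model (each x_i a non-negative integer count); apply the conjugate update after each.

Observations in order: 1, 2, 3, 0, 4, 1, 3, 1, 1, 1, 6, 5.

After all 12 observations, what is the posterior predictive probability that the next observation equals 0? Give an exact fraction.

20991396429661901749543146230280399322509765625/111186413610993811950185637819224232932533011049

obs 1: x=1 → posterior Gamma(3, 13/2)
obs 2: x=2 → posterior Gamma(5, 15/2)
obs 3: x=3 → posterior Gamma(8, 17/2)
obs 4: x=0 → posterior Gamma(8, 19/2)
obs 5: x=4 → posterior Gamma(12, 21/2)
obs 6: x=1 → posterior Gamma(13, 23/2)
obs 7: x=3 → posterior Gamma(16, 25/2)
obs 8: x=1 → posterior Gamma(17, 27/2)
obs 9: x=1 → posterior Gamma(18, 29/2)
obs 10: x=1 → posterior Gamma(19, 31/2)
obs 11: x=6 → posterior Gamma(25, 33/2)
obs 12: x=5 → posterior Gamma(30, 35/2)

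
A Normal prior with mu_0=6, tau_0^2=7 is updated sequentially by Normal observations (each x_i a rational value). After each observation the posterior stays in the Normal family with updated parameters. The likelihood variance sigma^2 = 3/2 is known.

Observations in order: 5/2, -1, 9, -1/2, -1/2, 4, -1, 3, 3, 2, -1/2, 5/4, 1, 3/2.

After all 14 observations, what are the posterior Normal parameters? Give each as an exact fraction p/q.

mu_0=701/398, tau_0^2=21/199

obs 1: x=5/2 → posterior Normal(53/17, 21/17)
obs 2: x=-1 → posterior Normal(39/31, 21/31)
obs 3: x=9 → posterior Normal(11/3, 7/15)
obs 4: x=-1/2 → posterior Normal(158/59, 21/59)
obs 5: x=-1/2 → posterior Normal(151/73, 21/73)
obs 6: x=4 → posterior Normal(69/29, 7/29)
obs 7: x=-1 → posterior Normal(193/101, 21/101)
obs 8: x=3 → posterior Normal(47/23, 21/115)
obs 9: x=3 → posterior Normal(277/129, 7/43)
obs 10: x=2 → posterior Normal(305/143, 21/143)
obs 11: x=-1/2 → posterior Normal(298/157, 21/157)
obs 12: x=5/4 → posterior Normal(631/342, 7/57)
obs 13: x=1 → posterior Normal(659/370, 21/185)
obs 14: x=3/2 → posterior Normal(701/398, 21/199)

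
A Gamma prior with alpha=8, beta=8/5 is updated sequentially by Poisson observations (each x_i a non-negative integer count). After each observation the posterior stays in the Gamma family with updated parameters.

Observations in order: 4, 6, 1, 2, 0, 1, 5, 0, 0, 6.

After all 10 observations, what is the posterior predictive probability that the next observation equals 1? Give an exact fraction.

857998398214802459348844772978054598866925776263144370339840/5017153941476928640223665498569372750120270548580514594008363

obs 1: x=4 → posterior Gamma(12, 13/5)
obs 2: x=6 → posterior Gamma(18, 18/5)
obs 3: x=1 → posterior Gamma(19, 23/5)
obs 4: x=2 → posterior Gamma(21, 28/5)
obs 5: x=0 → posterior Gamma(21, 33/5)
obs 6: x=1 → posterior Gamma(22, 38/5)
obs 7: x=5 → posterior Gamma(27, 43/5)
obs 8: x=0 → posterior Gamma(27, 48/5)
obs 9: x=0 → posterior Gamma(27, 53/5)
obs 10: x=6 → posterior Gamma(33, 58/5)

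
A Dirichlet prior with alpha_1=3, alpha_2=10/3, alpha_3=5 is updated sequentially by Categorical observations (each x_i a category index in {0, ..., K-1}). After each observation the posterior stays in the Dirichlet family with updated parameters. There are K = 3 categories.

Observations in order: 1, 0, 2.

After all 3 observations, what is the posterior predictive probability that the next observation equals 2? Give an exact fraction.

obs 1: x=1 → posterior Dirichlet(3, 13/3, 5)
obs 2: x=0 → posterior Dirichlet(4, 13/3, 5)
obs 3: x=2 → posterior Dirichlet(4, 13/3, 6)

18/43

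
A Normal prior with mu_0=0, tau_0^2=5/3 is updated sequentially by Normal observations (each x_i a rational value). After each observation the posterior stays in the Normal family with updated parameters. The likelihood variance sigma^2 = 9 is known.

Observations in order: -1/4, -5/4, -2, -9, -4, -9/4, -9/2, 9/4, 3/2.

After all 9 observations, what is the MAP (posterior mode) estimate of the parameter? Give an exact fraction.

obs 1: x=-1/4 → posterior Normal(-5/128, 45/32)
obs 2: x=-5/4 → posterior Normal(-15/74, 45/37)
obs 3: x=-2 → posterior Normal(-5/12, 15/14)
obs 4: x=-9 → posterior Normal(-125/94, 45/47)
obs 5: x=-4 → posterior Normal(-165/104, 45/52)
obs 6: x=-9/4 → posterior Normal(-125/76, 15/19)
obs 7: x=-9/2 → posterior Normal(-15/8, 45/62)
obs 8: x=9/4 → posterior Normal(-105/67, 45/67)
obs 9: x=3/2 → posterior Normal(-65/48, 5/8)

-65/48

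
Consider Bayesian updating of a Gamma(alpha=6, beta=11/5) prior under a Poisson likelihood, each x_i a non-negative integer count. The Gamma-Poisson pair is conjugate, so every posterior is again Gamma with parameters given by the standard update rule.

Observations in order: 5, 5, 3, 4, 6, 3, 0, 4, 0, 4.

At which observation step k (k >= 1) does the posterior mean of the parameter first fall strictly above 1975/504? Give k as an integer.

k = 5

obs 1: x=5 → posterior Gamma(11, 16/5)
obs 2: x=5 → posterior Gamma(16, 21/5)
obs 3: x=3 → posterior Gamma(19, 26/5)
obs 4: x=4 → posterior Gamma(23, 31/5)
obs 5: x=6 → posterior Gamma(29, 36/5)
obs 6: x=3 → posterior Gamma(32, 41/5)
obs 7: x=0 → posterior Gamma(32, 46/5)
obs 8: x=4 → posterior Gamma(36, 51/5)
obs 9: x=0 → posterior Gamma(36, 56/5)
obs 10: x=4 → posterior Gamma(40, 61/5)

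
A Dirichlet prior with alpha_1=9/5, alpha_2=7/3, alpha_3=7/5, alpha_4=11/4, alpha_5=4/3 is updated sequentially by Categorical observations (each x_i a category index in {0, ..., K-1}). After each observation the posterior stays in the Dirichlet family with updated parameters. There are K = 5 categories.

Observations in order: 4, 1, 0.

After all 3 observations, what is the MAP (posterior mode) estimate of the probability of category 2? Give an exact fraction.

24/457

obs 1: x=4 → posterior Dirichlet(9/5, 7/3, 7/5, 11/4, 7/3)
obs 2: x=1 → posterior Dirichlet(9/5, 10/3, 7/5, 11/4, 7/3)
obs 3: x=0 → posterior Dirichlet(14/5, 10/3, 7/5, 11/4, 7/3)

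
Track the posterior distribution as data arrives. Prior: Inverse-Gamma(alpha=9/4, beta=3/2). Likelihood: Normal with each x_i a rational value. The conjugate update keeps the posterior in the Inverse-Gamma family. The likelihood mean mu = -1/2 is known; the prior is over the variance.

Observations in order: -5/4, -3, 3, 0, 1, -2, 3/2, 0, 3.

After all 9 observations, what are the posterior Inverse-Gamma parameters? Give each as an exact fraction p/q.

obs 1: x=-5/4 → posterior Inverse-Gamma(11/4, 57/32)
obs 2: x=-3 → posterior Inverse-Gamma(13/4, 157/32)
obs 3: x=3 → posterior Inverse-Gamma(15/4, 353/32)
obs 4: x=0 → posterior Inverse-Gamma(17/4, 357/32)
obs 5: x=1 → posterior Inverse-Gamma(19/4, 393/32)
obs 6: x=-2 → posterior Inverse-Gamma(21/4, 429/32)
obs 7: x=3/2 → posterior Inverse-Gamma(23/4, 493/32)
obs 8: x=0 → posterior Inverse-Gamma(25/4, 497/32)
obs 9: x=3 → posterior Inverse-Gamma(27/4, 693/32)

alpha=27/4, beta=693/32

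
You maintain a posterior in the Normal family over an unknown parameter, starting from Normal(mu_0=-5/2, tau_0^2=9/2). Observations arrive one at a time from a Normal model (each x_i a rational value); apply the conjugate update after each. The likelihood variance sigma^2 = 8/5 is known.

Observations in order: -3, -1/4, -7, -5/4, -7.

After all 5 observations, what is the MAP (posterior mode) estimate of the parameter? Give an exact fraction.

-1745/482

obs 1: x=-3 → posterior Normal(-175/61, 72/61)
obs 2: x=-1/4 → posterior Normal(-745/424, 36/53)
obs 3: x=-7 → posterior Normal(-2005/604, 72/151)
obs 4: x=-5/4 → posterior Normal(-1115/392, 18/49)
obs 5: x=-7 → posterior Normal(-1745/482, 72/241)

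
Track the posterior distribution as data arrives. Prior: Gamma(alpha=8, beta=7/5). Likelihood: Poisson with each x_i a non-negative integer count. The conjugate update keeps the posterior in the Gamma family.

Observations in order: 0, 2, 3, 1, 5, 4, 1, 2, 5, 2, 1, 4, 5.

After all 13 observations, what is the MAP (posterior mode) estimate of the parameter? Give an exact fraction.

35/12

obs 1: x=0 → posterior Gamma(8, 12/5)
obs 2: x=2 → posterior Gamma(10, 17/5)
obs 3: x=3 → posterior Gamma(13, 22/5)
obs 4: x=1 → posterior Gamma(14, 27/5)
obs 5: x=5 → posterior Gamma(19, 32/5)
obs 6: x=4 → posterior Gamma(23, 37/5)
obs 7: x=1 → posterior Gamma(24, 42/5)
obs 8: x=2 → posterior Gamma(26, 47/5)
obs 9: x=5 → posterior Gamma(31, 52/5)
obs 10: x=2 → posterior Gamma(33, 57/5)
obs 11: x=1 → posterior Gamma(34, 62/5)
obs 12: x=4 → posterior Gamma(38, 67/5)
obs 13: x=5 → posterior Gamma(43, 72/5)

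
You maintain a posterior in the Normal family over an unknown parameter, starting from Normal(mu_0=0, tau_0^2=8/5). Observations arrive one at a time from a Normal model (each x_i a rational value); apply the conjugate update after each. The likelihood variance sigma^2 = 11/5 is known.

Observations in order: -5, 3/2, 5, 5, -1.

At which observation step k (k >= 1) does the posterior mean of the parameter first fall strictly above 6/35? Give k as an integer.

obs 1: x=-5 → posterior Normal(-40/19, 88/95)
obs 2: x=3/2 → posterior Normal(-28/27, 88/135)
obs 3: x=5 → posterior Normal(12/35, 88/175)
obs 4: x=5 → posterior Normal(52/43, 88/215)
obs 5: x=-1 → posterior Normal(44/51, 88/255)

k = 3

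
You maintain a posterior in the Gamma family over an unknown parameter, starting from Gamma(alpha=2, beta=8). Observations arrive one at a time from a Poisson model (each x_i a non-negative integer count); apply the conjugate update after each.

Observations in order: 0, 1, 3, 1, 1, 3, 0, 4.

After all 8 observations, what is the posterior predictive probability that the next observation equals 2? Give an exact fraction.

obs 1: x=0 → posterior Gamma(2, 9)
obs 2: x=1 → posterior Gamma(3, 10)
obs 3: x=3 → posterior Gamma(6, 11)
obs 4: x=1 → posterior Gamma(7, 12)
obs 5: x=1 → posterior Gamma(8, 13)
obs 6: x=3 → posterior Gamma(11, 14)
obs 7: x=0 → posterior Gamma(11, 15)
obs 8: x=4 → posterior Gamma(15, 16)

138350580552821637120/827240261886336764177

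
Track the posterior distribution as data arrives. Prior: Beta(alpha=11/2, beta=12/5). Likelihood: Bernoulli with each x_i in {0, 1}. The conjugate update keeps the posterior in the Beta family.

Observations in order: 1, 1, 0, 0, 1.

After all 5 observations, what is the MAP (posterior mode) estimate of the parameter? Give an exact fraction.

75/109

obs 1: x=1 → posterior Beta(13/2, 12/5)
obs 2: x=1 → posterior Beta(15/2, 12/5)
obs 3: x=0 → posterior Beta(15/2, 17/5)
obs 4: x=0 → posterior Beta(15/2, 22/5)
obs 5: x=1 → posterior Beta(17/2, 22/5)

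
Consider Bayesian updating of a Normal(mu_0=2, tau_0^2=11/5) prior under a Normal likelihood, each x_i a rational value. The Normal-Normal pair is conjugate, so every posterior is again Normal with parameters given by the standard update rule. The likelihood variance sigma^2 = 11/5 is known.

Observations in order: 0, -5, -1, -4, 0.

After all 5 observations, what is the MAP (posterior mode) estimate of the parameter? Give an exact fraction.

obs 1: x=0 → posterior Normal(1, 11/10)
obs 2: x=-5 → posterior Normal(-1, 11/15)
obs 3: x=-1 → posterior Normal(-1, 11/20)
obs 4: x=-4 → posterior Normal(-8/5, 11/25)
obs 5: x=0 → posterior Normal(-4/3, 11/30)

-4/3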